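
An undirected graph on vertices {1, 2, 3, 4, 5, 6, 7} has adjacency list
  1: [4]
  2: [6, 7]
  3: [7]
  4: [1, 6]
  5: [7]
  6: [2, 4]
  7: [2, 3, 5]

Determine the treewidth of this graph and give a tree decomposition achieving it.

The largest bag has 2 vertices, giving width 1; this decomposition certifies tw(G) ≤ 1. Any graph with an edge has treewidth ≥ 1, and G has the edge 7–3. Therefore the treewidth is 1.

Treewidth 1.
One such decomposition:
Bags: B1 = {3, 7}  B2 = {5, 7}  B3 = {2, 7}  B4 = {2, 6}  B5 = {4, 6}  B6 = {1, 4}
Tree: B1–B2, B1–B3, B3–B4, B4–B5, B5–B6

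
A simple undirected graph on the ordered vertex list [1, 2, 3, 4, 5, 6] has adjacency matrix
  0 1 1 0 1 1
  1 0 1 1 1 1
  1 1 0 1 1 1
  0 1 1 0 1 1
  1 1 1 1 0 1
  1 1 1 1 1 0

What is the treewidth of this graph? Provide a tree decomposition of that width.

Treewidth 4.
One optimal decomposition is:
Bags: B1 = {2, 3, 4, 5, 6}  B2 = {1, 2, 3, 5, 6}
Tree: B1–B2

Every bag has size at most 5, so the width is 5 − 1 = 4 and tw(G) ≤ 4. On the other hand G contains the 5-clique {1, 2, 3, 5, 6}. A clique must lie in a single bag of any decomposition, so no decomposition can have width below 4. The upper and lower bounds meet at 4, so that is the treewidth.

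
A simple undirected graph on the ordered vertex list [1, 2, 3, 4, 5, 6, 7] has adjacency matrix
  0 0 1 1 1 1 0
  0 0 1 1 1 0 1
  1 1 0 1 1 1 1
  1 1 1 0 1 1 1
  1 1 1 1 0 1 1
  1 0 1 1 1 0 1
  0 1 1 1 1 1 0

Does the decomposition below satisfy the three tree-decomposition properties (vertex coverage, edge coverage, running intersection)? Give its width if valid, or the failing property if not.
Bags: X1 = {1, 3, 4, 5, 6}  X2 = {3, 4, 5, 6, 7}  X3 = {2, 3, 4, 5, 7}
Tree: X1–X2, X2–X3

Yes; width 4.

Checking the three conditions: (i) the bags cover all of {1, 2, 3, 4, 5, 6, 7}; (ii) for each edge, some bag contains both endpoints; (iii) the bags containing any fixed vertex form a subtree. All hold, so the decomposition is valid with width 5 − 1 = 4.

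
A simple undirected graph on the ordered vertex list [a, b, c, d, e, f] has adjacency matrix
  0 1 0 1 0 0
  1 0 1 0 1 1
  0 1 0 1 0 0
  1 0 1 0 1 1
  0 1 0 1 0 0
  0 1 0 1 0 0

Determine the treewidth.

2

A width-2 tree decomposition is:
Bags: B1 = {b, d, e}  B2 = {b, d, f}  B3 = {b, c, d}  B4 = {a, b, d}
Tree: B1–B2, B2–B3, B3–B4
Every bag has size at most 3, so the width is 3 − 1 = 2 and tw(G) ≤ 2. The edges e–d–f–b–e form a cycle, so G is not a tree and its treewidth is at least 2. Combining the bounds, tw(G) = 2.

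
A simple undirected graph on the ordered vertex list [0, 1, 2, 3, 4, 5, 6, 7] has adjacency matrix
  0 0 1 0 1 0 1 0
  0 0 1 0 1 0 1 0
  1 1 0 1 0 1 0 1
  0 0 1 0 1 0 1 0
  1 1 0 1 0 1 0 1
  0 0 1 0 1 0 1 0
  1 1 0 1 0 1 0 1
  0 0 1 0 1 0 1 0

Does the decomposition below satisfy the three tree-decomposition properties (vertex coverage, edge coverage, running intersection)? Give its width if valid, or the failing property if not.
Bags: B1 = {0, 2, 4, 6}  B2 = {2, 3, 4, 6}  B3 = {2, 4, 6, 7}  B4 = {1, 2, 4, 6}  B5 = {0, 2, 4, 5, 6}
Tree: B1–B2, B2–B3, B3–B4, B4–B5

A tree decomposition must satisfy three properties: every vertex lies in some bag; for every edge, both endpoints lie together in some bag; and for every vertex, the bags containing it form a connected subtree. Here bags containing vertex 0 are not connected in the tree, so the decomposition is invalid.

No — bags containing vertex 0 are not connected in the tree.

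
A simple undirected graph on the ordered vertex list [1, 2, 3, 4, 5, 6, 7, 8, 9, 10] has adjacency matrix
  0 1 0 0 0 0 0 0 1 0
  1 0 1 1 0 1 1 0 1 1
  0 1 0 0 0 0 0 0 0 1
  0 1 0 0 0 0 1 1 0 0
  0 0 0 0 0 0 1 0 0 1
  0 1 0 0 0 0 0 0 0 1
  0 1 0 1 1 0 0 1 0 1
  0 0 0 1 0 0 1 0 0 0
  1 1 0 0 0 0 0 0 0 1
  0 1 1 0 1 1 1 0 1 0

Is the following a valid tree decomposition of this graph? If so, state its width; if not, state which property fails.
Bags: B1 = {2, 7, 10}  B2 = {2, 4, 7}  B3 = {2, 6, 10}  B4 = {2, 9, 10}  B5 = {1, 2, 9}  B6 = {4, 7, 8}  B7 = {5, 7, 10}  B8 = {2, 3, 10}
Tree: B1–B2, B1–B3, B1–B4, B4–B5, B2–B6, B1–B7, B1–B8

Yes; width 2.

Checking the three conditions: (i) the bags cover all of {1, 2, 3, 4, 5, 6, 7, 8, 9, 10}; (ii) for each edge, some bag contains both endpoints; (iii) the bags containing any fixed vertex form a subtree. All hold, so the decomposition is valid with width 3 − 1 = 2.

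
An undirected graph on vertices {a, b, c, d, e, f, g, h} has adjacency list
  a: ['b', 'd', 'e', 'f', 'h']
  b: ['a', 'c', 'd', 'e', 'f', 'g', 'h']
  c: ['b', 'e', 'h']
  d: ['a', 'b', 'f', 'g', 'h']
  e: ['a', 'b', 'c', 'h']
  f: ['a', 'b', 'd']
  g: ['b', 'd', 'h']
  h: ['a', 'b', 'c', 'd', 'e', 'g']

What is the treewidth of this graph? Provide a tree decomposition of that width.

Treewidth 3.
One such decomposition:
Bags: B1 = {a, b, d, h}  B2 = {a, b, d, f}  B3 = {a, b, e, h}  B4 = {b, d, g, h}  B5 = {b, c, e, h}
Tree: B1–B2, B1–B3, B1–B4, B3–B5

Each bag holds 4 vertices, so the decomposition has width 3, which upper-bounds the treewidth. On the other hand G contains the 4-clique {b, d, g, h}. A clique must lie in a single bag of any decomposition, so no decomposition can have width below 3. Therefore the treewidth is 3.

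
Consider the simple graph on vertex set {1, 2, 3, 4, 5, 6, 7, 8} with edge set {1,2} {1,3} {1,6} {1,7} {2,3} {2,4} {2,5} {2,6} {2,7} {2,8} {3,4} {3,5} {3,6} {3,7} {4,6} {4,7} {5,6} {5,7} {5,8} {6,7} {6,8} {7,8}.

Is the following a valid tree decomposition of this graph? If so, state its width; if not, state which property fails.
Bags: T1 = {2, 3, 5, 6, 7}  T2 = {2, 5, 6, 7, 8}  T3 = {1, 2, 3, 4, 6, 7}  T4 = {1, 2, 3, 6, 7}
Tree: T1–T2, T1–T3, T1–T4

No — bags containing vertex 1 are not connected in the tree.

A tree decomposition must satisfy three properties: every vertex lies in some bag; for every edge, both endpoints lie together in some bag; and for every vertex, the bags containing it form a connected subtree. Here bags containing vertex 1 are not connected in the tree, so the decomposition is invalid.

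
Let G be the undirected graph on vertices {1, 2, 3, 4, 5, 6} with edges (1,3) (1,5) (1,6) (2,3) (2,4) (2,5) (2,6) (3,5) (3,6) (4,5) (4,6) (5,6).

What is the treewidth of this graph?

A width-3 tree decomposition is:
Bags: B1 = {2, 3, 5, 6}  B2 = {2, 4, 5, 6}  B3 = {1, 3, 5, 6}
Tree: B1–B2, B1–B3
The largest bag has 4 vertices, giving width 3; this decomposition certifies tw(G) ≤ 3. Conversely, {1, 3, 5, 6} is a clique of size 4, and the vertices of any clique must share a bag in every tree decomposition; so some bag has ≥ 4 vertices and tw(G) ≥ 3. Hence tw(G) = 3 exactly.

3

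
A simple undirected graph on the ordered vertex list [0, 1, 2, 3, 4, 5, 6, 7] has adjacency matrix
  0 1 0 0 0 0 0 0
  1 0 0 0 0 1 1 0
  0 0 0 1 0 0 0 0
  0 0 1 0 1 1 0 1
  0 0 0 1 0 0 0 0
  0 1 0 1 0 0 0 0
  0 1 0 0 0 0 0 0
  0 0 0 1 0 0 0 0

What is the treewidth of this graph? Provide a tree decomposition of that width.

Treewidth 1.
One optimal decomposition is:
Bags: B1 = {3, 5}  B2 = {3, 4}  B3 = {1, 5}  B4 = {3, 7}  B5 = {1, 6}  B6 = {2, 3}  B7 = {0, 1}
Tree: B1–B2, B1–B3, B1–B4, B3–B5, B2–B6, B3–B7

Every bag has size at most 2, so the width is 2 − 1 = 1 and tw(G) ≤ 1. Any graph with an edge has treewidth ≥ 1, and G has the edge 5–3. The upper and lower bounds meet at 1, so that is the treewidth.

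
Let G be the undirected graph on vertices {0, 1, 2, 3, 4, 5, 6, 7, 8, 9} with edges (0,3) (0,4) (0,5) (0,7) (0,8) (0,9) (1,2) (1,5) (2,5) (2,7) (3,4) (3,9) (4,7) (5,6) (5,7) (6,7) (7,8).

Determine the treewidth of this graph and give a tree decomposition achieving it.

Treewidth 2.
One such decomposition:
Bags: B1 = {0, 5, 7}  B2 = {0, 4, 7}  B3 = {0, 7, 8}  B4 = {2, 5, 7}  B5 = {5, 6, 7}  B6 = {1, 2, 5}  B7 = {0, 3, 4}  B8 = {0, 3, 9}
Tree: B1–B2, B2–B3, B1–B4, B4–B5, B4–B6, B2–B7, B7–B8

Every bag has size at most 3, so the width is 3 − 1 = 2 and tw(G) ≤ 2. Conversely, {0, 3, 9} is a clique of size 3, and the vertices of any clique must share a bag in every tree decomposition; so some bag has ≥ 3 vertices and tw(G) ≥ 2. Hence tw(G) = 2 exactly.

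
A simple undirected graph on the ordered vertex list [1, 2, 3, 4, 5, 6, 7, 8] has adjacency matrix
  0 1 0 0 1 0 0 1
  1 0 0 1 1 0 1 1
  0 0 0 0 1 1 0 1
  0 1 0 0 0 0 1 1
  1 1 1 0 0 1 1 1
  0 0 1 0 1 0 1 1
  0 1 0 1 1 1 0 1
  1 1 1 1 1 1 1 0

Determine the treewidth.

3

A width-3 tree decomposition is:
Bags: B1 = {3, 5, 6, 8}  B2 = {5, 6, 7, 8}  B3 = {2, 5, 7, 8}  B4 = {1, 2, 5, 8}  B5 = {2, 4, 7, 8}
Tree: B1–B2, B2–B3, B3–B4, B3–B5
The largest bag has 4 vertices, giving width 3; this decomposition certifies tw(G) ≤ 3. Conversely, {2, 4, 7, 8} is a clique of size 4, and the vertices of any clique must share a bag in every tree decomposition; so some bag has ≥ 4 vertices and tw(G) ≥ 3. Hence tw(G) = 3 exactly.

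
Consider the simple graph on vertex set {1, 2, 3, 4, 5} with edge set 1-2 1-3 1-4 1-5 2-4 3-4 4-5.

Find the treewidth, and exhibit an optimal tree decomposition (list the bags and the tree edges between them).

Treewidth 2.
One such decomposition:
Bags: B1 = {1, 4, 5}  B2 = {1, 3, 4}  B3 = {1, 2, 4}
Tree: B1–B2, B1–B3

The largest bag has 3 vertices, giving width 2; this decomposition certifies tw(G) ≤ 2. Conversely, {1, 2, 4} is a clique of size 3, and the vertices of any clique must share a bag in every tree decomposition; so some bag has ≥ 3 vertices and tw(G) ≥ 2. The upper and lower bounds meet at 2, so that is the treewidth.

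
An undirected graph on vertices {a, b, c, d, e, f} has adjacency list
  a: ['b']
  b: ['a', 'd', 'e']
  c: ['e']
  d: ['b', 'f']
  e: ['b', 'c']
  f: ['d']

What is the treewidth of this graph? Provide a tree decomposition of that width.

The largest bag has 2 vertices, giving width 1; this decomposition certifies tw(G) ≤ 1. Since G has at least one edge (e.g. b–e), it is not an edgeless graph, so tw(G) ≥ 1. Therefore the treewidth is 1.

Treewidth 1.
Bags: B1 = {b, e}  B2 = {a, b}  B3 = {b, d}  B4 = {c, e}  B5 = {d, f}
Tree: B1–B2, B1–B3, B1–B4, B3–B5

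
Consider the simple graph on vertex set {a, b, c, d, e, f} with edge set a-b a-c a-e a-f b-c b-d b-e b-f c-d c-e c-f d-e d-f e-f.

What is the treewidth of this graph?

4

A width-4 tree decomposition is:
Bags: B1 = {b, c, d, e, f}  B2 = {a, b, c, e, f}
Tree: B1–B2
Each bag holds 5 vertices, so the decomposition has width 4, which upper-bounds the treewidth. On the other hand G contains the 5-clique {b, c, d, e, f}. A clique must lie in a single bag of any decomposition, so no decomposition can have width below 4. Combining the bounds, tw(G) = 4.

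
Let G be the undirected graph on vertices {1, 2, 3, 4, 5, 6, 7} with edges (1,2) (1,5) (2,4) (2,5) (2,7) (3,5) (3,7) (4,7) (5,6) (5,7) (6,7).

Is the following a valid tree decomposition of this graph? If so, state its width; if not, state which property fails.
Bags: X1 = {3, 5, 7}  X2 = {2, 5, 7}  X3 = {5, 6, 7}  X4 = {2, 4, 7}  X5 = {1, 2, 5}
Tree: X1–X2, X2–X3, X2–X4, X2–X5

Yes; width 2.

Every vertex of G appears in some bag (union = {1, 2, 3, 4, 5, 6, 7}); every edge is covered by a bag; and for each vertex v the set of bags containing v is connected in the bag tree. The decomposition is therefore valid. The largest bag has 3 vertices, so the width is 2.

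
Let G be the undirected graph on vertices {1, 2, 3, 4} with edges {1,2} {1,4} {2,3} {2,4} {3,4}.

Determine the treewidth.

2

A width-2 tree decomposition is:
Bags: B1 = {1, 2, 4}  B2 = {2, 3, 4}
Tree: B1–B2
Each bag holds 3 vertices, so the decomposition has width 2, which upper-bounds the treewidth. On the other hand G contains the 3-clique {1, 2, 4}. A clique must lie in a single bag of any decomposition, so no decomposition can have width below 2. Therefore the treewidth is 2.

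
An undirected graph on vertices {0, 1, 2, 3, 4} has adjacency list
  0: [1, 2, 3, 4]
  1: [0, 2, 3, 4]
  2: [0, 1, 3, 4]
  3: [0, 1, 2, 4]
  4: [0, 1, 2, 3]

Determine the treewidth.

4

A width-4 tree decomposition is:
Bags: B1 = {0, 1, 2, 3, 4}
Tree: (single bag)
A single bag containing all 5 vertices is trivially a valid decomposition of width 4. For the lower bound, the 5 vertices {0, 1, 2, 3, 4} are pairwise adjacent, and any tree decomposition puts a clique entirely inside one bag — forcing width ≥ 4. Hence tw(G) = 4 exactly.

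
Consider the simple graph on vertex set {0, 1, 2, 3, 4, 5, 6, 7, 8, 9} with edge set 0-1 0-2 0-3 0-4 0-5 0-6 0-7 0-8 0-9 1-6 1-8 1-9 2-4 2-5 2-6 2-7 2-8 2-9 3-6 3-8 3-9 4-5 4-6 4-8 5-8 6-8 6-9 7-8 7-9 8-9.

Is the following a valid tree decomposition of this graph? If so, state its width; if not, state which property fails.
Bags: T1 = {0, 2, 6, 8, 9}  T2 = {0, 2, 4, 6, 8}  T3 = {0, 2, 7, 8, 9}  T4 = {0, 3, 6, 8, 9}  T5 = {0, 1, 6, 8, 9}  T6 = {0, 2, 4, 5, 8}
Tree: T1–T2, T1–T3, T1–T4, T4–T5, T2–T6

Yes; width 4.

Checking the three conditions: (i) the bags cover all of {0, 1, 2, 3, 4, 5, 6, 7, 8, 9}; (ii) for each edge, some bag contains both endpoints; (iii) the bags containing any fixed vertex form a subtree. All hold, so the decomposition is valid with width 5 − 1 = 4.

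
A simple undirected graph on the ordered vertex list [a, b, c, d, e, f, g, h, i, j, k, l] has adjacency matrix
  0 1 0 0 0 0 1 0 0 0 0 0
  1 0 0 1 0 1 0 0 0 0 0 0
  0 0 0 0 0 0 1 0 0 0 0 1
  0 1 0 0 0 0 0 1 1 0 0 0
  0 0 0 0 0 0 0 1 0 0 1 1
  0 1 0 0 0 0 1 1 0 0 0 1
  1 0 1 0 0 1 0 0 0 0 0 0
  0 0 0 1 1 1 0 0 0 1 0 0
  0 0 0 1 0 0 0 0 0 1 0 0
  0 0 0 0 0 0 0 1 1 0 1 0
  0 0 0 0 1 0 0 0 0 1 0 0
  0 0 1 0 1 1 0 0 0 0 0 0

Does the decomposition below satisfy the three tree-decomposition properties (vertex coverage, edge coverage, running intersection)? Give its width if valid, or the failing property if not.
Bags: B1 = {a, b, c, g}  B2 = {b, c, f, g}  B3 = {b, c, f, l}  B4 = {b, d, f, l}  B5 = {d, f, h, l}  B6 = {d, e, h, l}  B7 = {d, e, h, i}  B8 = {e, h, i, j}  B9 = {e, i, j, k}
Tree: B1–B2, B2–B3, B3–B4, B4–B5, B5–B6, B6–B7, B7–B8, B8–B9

Yes; width 3.

Every vertex of G appears in some bag (union = {a, b, c, d, e, f, g, h, i, j, k, l}); every edge is covered by a bag; and for each vertex v the set of bags containing v is connected in the bag tree. The decomposition is therefore valid. The largest bag has 4 vertices, so the width is 3.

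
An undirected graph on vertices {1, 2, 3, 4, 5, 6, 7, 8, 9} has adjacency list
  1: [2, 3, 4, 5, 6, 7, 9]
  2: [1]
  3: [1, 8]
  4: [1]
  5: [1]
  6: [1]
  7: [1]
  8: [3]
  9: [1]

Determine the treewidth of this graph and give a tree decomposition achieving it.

The largest bag has 2 vertices, giving width 1; this decomposition certifies tw(G) ≤ 1. G has an edge, so its treewidth is at least 1. Hence tw(G) = 1 exactly.

Treewidth 1.
Bags: B1 = {1, 4}  B2 = {1, 3}  B3 = {1, 5}  B4 = {1, 7}  B5 = {1, 2}  B6 = {1, 6}  B7 = {3, 8}  B8 = {1, 9}
Tree: B1–B2, B2–B3, B1–B4, B1–B5, B4–B6, B2–B7, B1–B8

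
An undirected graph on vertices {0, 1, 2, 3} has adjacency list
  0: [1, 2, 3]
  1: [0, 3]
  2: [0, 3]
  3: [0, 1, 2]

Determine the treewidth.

A width-2 tree decomposition is:
Bags: B1 = {0, 1, 3}  B2 = {0, 2, 3}
Tree: B1–B2
Each bag holds 3 vertices, so the decomposition has width 2, which upper-bounds the treewidth. For the lower bound, the 3 vertices {0, 1, 3} are pairwise adjacent, and any tree decomposition puts a clique entirely inside one bag — forcing width ≥ 2. Therefore the treewidth is 2.

2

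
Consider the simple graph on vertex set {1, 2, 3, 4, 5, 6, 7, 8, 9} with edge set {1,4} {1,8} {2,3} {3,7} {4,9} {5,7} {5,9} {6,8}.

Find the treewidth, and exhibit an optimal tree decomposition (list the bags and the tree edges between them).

Each bag holds 2 vertices, so the decomposition has width 1, which upper-bounds the treewidth. G has an edge, so its treewidth is at least 1. Therefore the treewidth is 1.

Treewidth 1.
One such decomposition:
Bags: B1 = {6, 8}  B2 = {1, 8}  B3 = {1, 4}  B4 = {4, 9}  B5 = {5, 9}  B6 = {5, 7}  B7 = {3, 7}  B8 = {2, 3}
Tree: B1–B2, B2–B3, B3–B4, B4–B5, B5–B6, B6–B7, B7–B8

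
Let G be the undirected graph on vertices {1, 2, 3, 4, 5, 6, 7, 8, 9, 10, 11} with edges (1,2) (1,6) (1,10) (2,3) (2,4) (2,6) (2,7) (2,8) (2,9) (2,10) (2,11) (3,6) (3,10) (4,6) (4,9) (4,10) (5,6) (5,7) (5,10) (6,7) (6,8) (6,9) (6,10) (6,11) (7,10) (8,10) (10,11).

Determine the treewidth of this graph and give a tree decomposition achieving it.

The largest bag has 4 vertices, giving width 3; this decomposition certifies tw(G) ≤ 3. On the other hand G contains the 4-clique {2, 4, 6, 9}. A clique must lie in a single bag of any decomposition, so no decomposition can have width below 3. The upper and lower bounds meet at 3, so that is the treewidth.

Treewidth 3.
One optimal decomposition is:
Bags: B1 = {2, 6, 8, 10}  B2 = {2, 6, 7, 10}  B3 = {2, 4, 6, 10}  B4 = {2, 3, 6, 10}  B5 = {2, 6, 10, 11}  B6 = {5, 6, 7, 10}  B7 = {2, 4, 6, 9}  B8 = {1, 2, 6, 10}
Tree: B1–B2, B1–B3, B3–B4, B4–B5, B2–B6, B3–B7, B5–B8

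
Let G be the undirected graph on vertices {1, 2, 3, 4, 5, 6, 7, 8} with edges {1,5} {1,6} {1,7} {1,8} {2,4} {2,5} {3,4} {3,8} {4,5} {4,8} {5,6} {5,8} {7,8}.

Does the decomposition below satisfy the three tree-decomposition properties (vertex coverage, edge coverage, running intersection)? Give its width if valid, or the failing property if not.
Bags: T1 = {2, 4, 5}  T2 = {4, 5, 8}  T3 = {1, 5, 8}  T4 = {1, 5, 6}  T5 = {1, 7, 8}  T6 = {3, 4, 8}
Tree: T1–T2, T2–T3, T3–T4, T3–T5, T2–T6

Checking the three conditions: (i) the bags cover all of {1, 2, 3, 4, 5, 6, 7, 8}; (ii) for each edge, some bag contains both endpoints; (iii) the bags containing any fixed vertex form a subtree. All hold, so the decomposition is valid with width 3 − 1 = 2.

Yes; width 2.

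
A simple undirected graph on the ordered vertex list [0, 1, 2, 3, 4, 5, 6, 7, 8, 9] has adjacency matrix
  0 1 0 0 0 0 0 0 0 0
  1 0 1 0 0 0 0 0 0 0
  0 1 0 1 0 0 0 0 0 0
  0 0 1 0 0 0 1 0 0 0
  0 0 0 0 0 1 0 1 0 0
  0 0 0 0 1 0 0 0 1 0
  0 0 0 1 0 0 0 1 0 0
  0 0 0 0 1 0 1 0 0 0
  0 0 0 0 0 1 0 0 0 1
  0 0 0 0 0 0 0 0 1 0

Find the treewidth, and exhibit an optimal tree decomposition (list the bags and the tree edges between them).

Treewidth 1.
One such decomposition:
Bags: B1 = {8, 9}  B2 = {5, 8}  B3 = {4, 5}  B4 = {4, 7}  B5 = {6, 7}  B6 = {3, 6}  B7 = {2, 3}  B8 = {1, 2}  B9 = {0, 1}
Tree: B1–B2, B2–B3, B3–B4, B4–B5, B5–B6, B6–B7, B7–B8, B8–B9

The largest bag has 2 vertices, giving width 1; this decomposition certifies tw(G) ≤ 1. G has an edge, so its treewidth is at least 1. Hence tw(G) = 1 exactly.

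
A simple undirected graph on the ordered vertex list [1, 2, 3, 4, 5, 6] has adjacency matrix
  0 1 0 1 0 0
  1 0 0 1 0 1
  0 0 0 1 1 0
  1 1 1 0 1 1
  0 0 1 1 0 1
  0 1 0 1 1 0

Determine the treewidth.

2

A width-2 tree decomposition is:
Bags: B1 = {1, 2, 4}  B2 = {2, 4, 6}  B3 = {4, 5, 6}  B4 = {3, 4, 5}
Tree: B1–B2, B2–B3, B3–B4
Each bag holds 3 vertices, so the decomposition has width 2, which upper-bounds the treewidth. On the other hand G contains the 3-clique {1, 2, 4}. A clique must lie in a single bag of any decomposition, so no decomposition can have width below 2. Hence tw(G) = 2 exactly.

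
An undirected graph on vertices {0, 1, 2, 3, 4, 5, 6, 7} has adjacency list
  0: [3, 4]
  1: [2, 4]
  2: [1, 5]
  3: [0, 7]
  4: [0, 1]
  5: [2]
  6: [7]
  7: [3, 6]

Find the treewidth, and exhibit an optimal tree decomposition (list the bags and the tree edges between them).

Each bag holds 2 vertices, so the decomposition has width 1, which upper-bounds the treewidth. Since G has at least one edge (e.g. 5–2), it is not an edgeless graph, so tw(G) ≥ 1. Combining the bounds, tw(G) = 1.

Treewidth 1.
One such decomposition:
Bags: B1 = {2, 5}  B2 = {1, 2}  B3 = {1, 4}  B4 = {0, 4}  B5 = {0, 3}  B6 = {3, 7}  B7 = {6, 7}
Tree: B1–B2, B2–B3, B3–B4, B4–B5, B5–B6, B6–B7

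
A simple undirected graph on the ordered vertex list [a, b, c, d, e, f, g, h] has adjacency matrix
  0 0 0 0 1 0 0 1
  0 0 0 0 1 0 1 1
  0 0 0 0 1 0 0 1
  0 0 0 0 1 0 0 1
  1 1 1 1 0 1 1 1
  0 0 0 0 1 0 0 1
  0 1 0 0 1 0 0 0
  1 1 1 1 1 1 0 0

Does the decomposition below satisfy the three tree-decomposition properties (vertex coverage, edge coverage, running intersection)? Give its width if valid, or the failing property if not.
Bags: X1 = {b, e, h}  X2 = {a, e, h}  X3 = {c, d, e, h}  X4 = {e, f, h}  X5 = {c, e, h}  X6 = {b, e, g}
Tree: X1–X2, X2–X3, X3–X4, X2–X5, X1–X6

No — bags containing vertex c are not connected in the tree.

A tree decomposition must satisfy three properties: every vertex lies in some bag; for every edge, both endpoints lie together in some bag; and for every vertex, the bags containing it form a connected subtree. Here bags containing vertex c are not connected in the tree, so the decomposition is invalid.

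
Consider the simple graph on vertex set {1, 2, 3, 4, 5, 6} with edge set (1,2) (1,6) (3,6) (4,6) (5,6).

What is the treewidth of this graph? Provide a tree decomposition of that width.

Treewidth 1.
One optimal decomposition is:
Bags: B1 = {4, 6}  B2 = {1, 6}  B3 = {1, 2}  B4 = {3, 6}  B5 = {5, 6}
Tree: B1–B2, B2–B3, B1–B4, B2–B5

Every bag has size at most 2, so the width is 2 − 1 = 1 and tw(G) ≤ 1. Since G has at least one edge (e.g. 4–6), it is not an edgeless graph, so tw(G) ≥ 1. The upper and lower bounds meet at 1, so that is the treewidth.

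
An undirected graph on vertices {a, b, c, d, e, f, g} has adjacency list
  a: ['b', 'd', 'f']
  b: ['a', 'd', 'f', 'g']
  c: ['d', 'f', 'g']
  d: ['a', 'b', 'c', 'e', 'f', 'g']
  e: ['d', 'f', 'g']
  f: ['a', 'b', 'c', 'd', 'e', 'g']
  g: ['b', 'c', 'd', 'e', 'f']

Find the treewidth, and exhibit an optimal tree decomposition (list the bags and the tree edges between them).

Each bag holds 4 vertices, so the decomposition has width 3, which upper-bounds the treewidth. For the lower bound, the 4 vertices {d, e, f, g} are pairwise adjacent, and any tree decomposition puts a clique entirely inside one bag — forcing width ≥ 3. Therefore the treewidth is 3.

Treewidth 3.
Bags: B1 = {b, d, f, g}  B2 = {c, d, f, g}  B3 = {a, b, d, f}  B4 = {d, e, f, g}
Tree: B1–B2, B1–B3, B1–B4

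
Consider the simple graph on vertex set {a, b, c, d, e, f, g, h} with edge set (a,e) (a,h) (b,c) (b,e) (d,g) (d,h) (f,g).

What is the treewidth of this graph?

A width-1 tree decomposition is:
Bags: B1 = {f, g}  B2 = {d, g}  B3 = {d, h}  B4 = {a, h}  B5 = {a, e}  B6 = {b, e}  B7 = {b, c}
Tree: B1–B2, B2–B3, B3–B4, B4–B5, B5–B6, B6–B7
Every bag has size at most 2, so the width is 2 − 1 = 1 and tw(G) ≤ 1. Any graph with an edge has treewidth ≥ 1, and G has the edge f–g. Therefore the treewidth is 1.

1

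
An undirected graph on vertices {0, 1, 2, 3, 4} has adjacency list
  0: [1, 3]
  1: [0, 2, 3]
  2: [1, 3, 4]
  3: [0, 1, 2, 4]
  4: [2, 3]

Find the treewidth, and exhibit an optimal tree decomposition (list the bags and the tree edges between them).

Treewidth 2.
One such decomposition:
Bags: B1 = {0, 1, 3}  B2 = {1, 2, 3}  B3 = {2, 3, 4}
Tree: B1–B2, B2–B3

Each bag holds 3 vertices, so the decomposition has width 2, which upper-bounds the treewidth. For the lower bound, the 3 vertices {0, 1, 3} are pairwise adjacent, and any tree decomposition puts a clique entirely inside one bag — forcing width ≥ 2. Combining the bounds, tw(G) = 2.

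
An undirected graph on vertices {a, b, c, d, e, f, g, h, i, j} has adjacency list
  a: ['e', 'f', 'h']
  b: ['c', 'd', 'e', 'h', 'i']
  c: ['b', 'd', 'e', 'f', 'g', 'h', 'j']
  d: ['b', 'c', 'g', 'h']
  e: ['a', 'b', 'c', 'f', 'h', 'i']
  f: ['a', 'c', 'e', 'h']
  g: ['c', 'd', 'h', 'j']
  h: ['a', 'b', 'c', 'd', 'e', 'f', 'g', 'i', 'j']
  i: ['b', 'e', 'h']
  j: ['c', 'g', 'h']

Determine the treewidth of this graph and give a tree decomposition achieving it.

Treewidth 3.
Bags: B1 = {c, e, f, h}  B2 = {a, e, f, h}  B3 = {b, c, e, h}  B4 = {b, c, d, h}  B5 = {c, d, g, h}  B6 = {c, g, h, j}  B7 = {b, e, h, i}
Tree: B1–B2, B1–B3, B3–B4, B4–B5, B5–B6, B3–B7

Each bag holds 4 vertices, so the decomposition has width 3, which upper-bounds the treewidth. Conversely, {c, d, g, h} is a clique of size 4, and the vertices of any clique must share a bag in every tree decomposition; so some bag has ≥ 4 vertices and tw(G) ≥ 3. Hence tw(G) = 3 exactly.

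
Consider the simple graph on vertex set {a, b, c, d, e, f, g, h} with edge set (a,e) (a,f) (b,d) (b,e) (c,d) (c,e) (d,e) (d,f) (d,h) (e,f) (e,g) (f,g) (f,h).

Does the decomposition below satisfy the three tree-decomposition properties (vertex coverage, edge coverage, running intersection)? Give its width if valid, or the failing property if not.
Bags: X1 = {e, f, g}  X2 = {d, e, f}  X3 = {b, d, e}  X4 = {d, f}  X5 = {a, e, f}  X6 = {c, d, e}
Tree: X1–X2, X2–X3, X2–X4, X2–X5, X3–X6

No — vertex h appears in no bag.

A tree decomposition must satisfy three properties: every vertex lies in some bag; for every edge, both endpoints lie together in some bag; and for every vertex, the bags containing it form a connected subtree. Here vertex h appears in no bag, so the decomposition is invalid.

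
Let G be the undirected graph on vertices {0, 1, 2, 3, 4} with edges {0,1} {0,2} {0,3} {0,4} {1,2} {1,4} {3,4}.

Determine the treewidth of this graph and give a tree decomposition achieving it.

Treewidth 2.
One optimal decomposition is:
Bags: B1 = {0, 1, 4}  B2 = {0, 1, 2}  B3 = {0, 3, 4}
Tree: B1–B2, B1–B3

The largest bag has 3 vertices, giving width 2; this decomposition certifies tw(G) ≤ 2. For the lower bound, the 3 vertices {0, 1, 2} are pairwise adjacent, and any tree decomposition puts a clique entirely inside one bag — forcing width ≥ 2. Therefore the treewidth is 2.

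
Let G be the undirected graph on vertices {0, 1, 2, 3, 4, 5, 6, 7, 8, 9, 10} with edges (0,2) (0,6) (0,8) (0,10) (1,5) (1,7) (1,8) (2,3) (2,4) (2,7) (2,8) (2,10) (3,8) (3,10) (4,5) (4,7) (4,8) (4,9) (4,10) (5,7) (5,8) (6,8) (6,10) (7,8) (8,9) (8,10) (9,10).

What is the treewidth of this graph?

3

A width-3 tree decomposition is:
Bags: B1 = {2, 4, 8, 10}  B2 = {2, 4, 7, 8}  B3 = {0, 2, 8, 10}  B4 = {2, 3, 8, 10}  B5 = {4, 5, 7, 8}  B6 = {1, 5, 7, 8}  B7 = {0, 6, 8, 10}  B8 = {4, 8, 9, 10}
Tree: B1–B2, B1–B3, B3–B4, B2–B5, B5–B6, B3–B7, B1–B8
Each bag holds 4 vertices, so the decomposition has width 3, which upper-bounds the treewidth. Conversely, {1, 5, 7, 8} is a clique of size 4, and the vertices of any clique must share a bag in every tree decomposition; so some bag has ≥ 4 vertices and tw(G) ≥ 3. Therefore the treewidth is 3.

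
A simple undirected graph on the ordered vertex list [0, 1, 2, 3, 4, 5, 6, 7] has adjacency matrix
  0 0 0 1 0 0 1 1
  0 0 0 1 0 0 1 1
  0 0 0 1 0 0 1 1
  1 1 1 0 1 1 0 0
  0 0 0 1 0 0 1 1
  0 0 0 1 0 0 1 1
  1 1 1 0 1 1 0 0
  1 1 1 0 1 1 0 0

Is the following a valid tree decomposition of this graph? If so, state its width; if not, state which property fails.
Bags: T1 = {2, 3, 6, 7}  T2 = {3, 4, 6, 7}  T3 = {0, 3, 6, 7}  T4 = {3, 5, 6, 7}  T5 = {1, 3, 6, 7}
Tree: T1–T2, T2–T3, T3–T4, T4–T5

Yes; width 3.

Every vertex of G appears in some bag (union = {0, 1, 2, 3, 4, 5, 6, 7}); every edge is covered by a bag; and for each vertex v the set of bags containing v is connected in the bag tree. The decomposition is therefore valid. The largest bag has 4 vertices, so the width is 3.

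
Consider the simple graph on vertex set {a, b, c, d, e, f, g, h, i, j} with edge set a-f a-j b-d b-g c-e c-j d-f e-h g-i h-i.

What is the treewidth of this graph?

2

A width-2 tree decomposition is:
Bags: B1 = {b, d, g}  B2 = {d, f, g}  B3 = {a, f, g}  B4 = {a, g, j}  B5 = {c, g, j}  B6 = {c, e, g}  B7 = {e, g, h}  B8 = {g, h, i}
Tree: B1–B2, B2–B3, B3–B4, B4–B5, B5–B6, B6–B7, B7–B8
Each bag holds 3 vertices, so the decomposition has width 2, which upper-bounds the treewidth. For the lower bound, G contains the cycle g–b–d–f–a–j–c–e–h–i–g, so G is not a forest; only forests have treewidth ≤ 1, hence tw(G) ≥ 2. Hence tw(G) = 2 exactly.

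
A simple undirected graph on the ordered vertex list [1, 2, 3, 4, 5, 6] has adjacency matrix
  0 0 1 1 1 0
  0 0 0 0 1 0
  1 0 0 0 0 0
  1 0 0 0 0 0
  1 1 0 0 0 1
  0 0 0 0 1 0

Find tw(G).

A width-1 tree decomposition is:
Bags: B1 = {1, 3}  B2 = {1, 4}  B3 = {1, 5}  B4 = {2, 5}  B5 = {5, 6}
Tree: B1–B2, B2–B3, B3–B4, B3–B5
The largest bag has 2 vertices, giving width 1; this decomposition certifies tw(G) ≤ 1. Since G has at least one edge (e.g. 1–3), it is not an edgeless graph, so tw(G) ≥ 1. Combining the bounds, tw(G) = 1.

1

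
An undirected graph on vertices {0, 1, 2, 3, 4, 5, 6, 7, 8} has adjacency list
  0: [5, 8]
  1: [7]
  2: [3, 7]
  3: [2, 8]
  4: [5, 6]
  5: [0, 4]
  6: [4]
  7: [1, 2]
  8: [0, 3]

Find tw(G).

A width-1 tree decomposition is:
Bags: B1 = {1, 7}  B2 = {2, 7}  B3 = {2, 3}  B4 = {3, 8}  B5 = {0, 8}  B6 = {0, 5}  B7 = {4, 5}  B8 = {4, 6}
Tree: B1–B2, B2–B3, B3–B4, B4–B5, B5–B6, B6–B7, B7–B8
The largest bag has 2 vertices, giving width 1; this decomposition certifies tw(G) ≤ 1. Any graph with an edge has treewidth ≥ 1, and G has the edge 1–7. The upper and lower bounds meet at 1, so that is the treewidth.

1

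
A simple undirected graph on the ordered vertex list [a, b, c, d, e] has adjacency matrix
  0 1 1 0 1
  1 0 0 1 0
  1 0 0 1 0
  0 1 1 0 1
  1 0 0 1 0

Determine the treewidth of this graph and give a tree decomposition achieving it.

Treewidth 2.
One optimal decomposition is:
Bags: B1 = {a, b, d}  B2 = {a, d, e}  B3 = {a, c, d}
Tree: B1–B2, B2–B3

Each bag holds 3 vertices, so the decomposition has width 2, which upper-bounds the treewidth. The edges a–b–d–e–a form a cycle, so G is not a tree and its treewidth is at least 2. The upper and lower bounds meet at 2, so that is the treewidth.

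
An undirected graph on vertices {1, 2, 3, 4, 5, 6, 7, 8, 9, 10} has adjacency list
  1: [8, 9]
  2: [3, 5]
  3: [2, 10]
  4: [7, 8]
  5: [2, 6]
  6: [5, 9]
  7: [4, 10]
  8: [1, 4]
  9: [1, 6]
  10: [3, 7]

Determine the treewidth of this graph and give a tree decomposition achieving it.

Every bag has size at most 3, so the width is 3 − 1 = 2 and tw(G) ≤ 2. For the lower bound, G contains the cycle 2–5–6–9–1–8–4–7–10–3–2, so G is not a forest; only forests have treewidth ≤ 1, hence tw(G) ≥ 2. Hence tw(G) = 2 exactly.

Treewidth 2.
One such decomposition:
Bags: B1 = {2, 5, 6}  B2 = {2, 6, 9}  B3 = {1, 2, 9}  B4 = {1, 2, 8}  B5 = {2, 4, 8}  B6 = {2, 4, 7}  B7 = {2, 7, 10}  B8 = {2, 3, 10}
Tree: B1–B2, B2–B3, B3–B4, B4–B5, B5–B6, B6–B7, B7–B8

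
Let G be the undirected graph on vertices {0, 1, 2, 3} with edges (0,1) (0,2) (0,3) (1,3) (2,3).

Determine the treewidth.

2

A width-2 tree decomposition is:
Bags: B1 = {0, 1, 3}  B2 = {0, 2, 3}
Tree: B1–B2
The largest bag has 3 vertices, giving width 2; this decomposition certifies tw(G) ≤ 2. For the lower bound, the 3 vertices {0, 1, 3} are pairwise adjacent, and any tree decomposition puts a clique entirely inside one bag — forcing width ≥ 2. The upper and lower bounds meet at 2, so that is the treewidth.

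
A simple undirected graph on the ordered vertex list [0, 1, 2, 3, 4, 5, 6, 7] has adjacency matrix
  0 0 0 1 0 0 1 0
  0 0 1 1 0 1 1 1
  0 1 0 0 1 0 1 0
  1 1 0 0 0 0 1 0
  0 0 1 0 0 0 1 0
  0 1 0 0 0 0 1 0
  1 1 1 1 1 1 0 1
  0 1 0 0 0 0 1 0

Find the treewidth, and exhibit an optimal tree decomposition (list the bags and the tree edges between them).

Every bag has size at most 3, so the width is 3 − 1 = 2 and tw(G) ≤ 2. Conversely, {0, 3, 6} is a clique of size 3, and the vertices of any clique must share a bag in every tree decomposition; so some bag has ≥ 3 vertices and tw(G) ≥ 2. The upper and lower bounds meet at 2, so that is the treewidth.

Treewidth 2.
One such decomposition:
Bags: B1 = {1, 3, 6}  B2 = {1, 2, 6}  B3 = {1, 6, 7}  B4 = {1, 5, 6}  B5 = {0, 3, 6}  B6 = {2, 4, 6}
Tree: B1–B2, B2–B3, B2–B4, B1–B5, B2–B6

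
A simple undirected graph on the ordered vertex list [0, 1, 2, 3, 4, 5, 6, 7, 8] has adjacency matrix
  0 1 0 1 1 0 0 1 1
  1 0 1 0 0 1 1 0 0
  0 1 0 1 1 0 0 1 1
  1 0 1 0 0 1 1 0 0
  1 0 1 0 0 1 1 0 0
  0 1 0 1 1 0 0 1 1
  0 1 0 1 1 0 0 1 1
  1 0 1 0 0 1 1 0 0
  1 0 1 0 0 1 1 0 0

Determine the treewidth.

4

A width-4 tree decomposition is:
Bags: B1 = {0, 2, 4, 5, 6}  B2 = {0, 1, 2, 5, 6}  B3 = {0, 2, 5, 6, 8}  B4 = {0, 2, 5, 6, 7}  B5 = {0, 2, 3, 5, 6}
Tree: B1–B2, B2–B3, B3–B4, B4–B5
Each bag holds 5 vertices, so the decomposition has width 4, which upper-bounds the treewidth. For the lower bound: the 5 vertex sets {4,5}, {1,2}, {0,8}, {6}, {7} are disjoint, each induces a connected subgraph, and every pair is joined by at least one edge of G. Contracting each set to a single vertex therefore yields K_{5} as a minor, and since treewidth is minor-monotone, tw(G) ≥ tw(K_{5}) = 4. Combining the bounds, tw(G) = 4.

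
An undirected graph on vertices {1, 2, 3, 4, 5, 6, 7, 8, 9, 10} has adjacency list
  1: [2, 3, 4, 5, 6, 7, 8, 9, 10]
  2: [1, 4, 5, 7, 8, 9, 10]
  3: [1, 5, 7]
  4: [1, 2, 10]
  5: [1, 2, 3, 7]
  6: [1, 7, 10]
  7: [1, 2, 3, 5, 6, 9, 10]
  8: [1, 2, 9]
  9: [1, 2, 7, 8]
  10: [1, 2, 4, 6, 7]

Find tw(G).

A width-3 tree decomposition is:
Bags: B1 = {1, 2, 7, 10}  B2 = {1, 2, 5, 7}  B3 = {1, 2, 7, 9}  B4 = {1, 6, 7, 10}  B5 = {1, 2, 8, 9}  B6 = {1, 2, 4, 10}  B7 = {1, 3, 5, 7}
Tree: B1–B2, B1–B3, B1–B4, B3–B5, B1–B6, B2–B7
The largest bag has 4 vertices, giving width 3; this decomposition certifies tw(G) ≤ 3. For the lower bound, the 4 vertices {1, 2, 8, 9} are pairwise adjacent, and any tree decomposition puts a clique entirely inside one bag — forcing width ≥ 3. Combining the bounds, tw(G) = 3.

3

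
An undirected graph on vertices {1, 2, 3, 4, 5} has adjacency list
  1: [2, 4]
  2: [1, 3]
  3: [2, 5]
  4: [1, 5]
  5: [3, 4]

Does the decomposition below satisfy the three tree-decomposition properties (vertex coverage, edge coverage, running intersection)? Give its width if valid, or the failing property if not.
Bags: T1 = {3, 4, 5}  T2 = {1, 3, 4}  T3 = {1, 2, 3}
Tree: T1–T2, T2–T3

Checking the three conditions: (i) the bags cover all of {1, 2, 3, 4, 5}; (ii) for each edge, some bag contains both endpoints; (iii) the bags containing any fixed vertex form a subtree. All hold, so the decomposition is valid with width 3 − 1 = 2.

Yes; width 2.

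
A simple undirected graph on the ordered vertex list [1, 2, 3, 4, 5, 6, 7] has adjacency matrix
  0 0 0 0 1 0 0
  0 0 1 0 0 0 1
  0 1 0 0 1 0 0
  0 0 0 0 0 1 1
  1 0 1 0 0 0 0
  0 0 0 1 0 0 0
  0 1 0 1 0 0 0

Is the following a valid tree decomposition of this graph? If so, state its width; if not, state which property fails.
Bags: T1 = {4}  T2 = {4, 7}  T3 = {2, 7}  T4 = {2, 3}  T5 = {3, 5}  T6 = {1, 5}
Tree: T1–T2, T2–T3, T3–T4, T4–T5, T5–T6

No — vertex 6 appears in no bag.

A tree decomposition must satisfy three properties: every vertex lies in some bag; for every edge, both endpoints lie together in some bag; and for every vertex, the bags containing it form a connected subtree. Here vertex 6 appears in no bag, so the decomposition is invalid.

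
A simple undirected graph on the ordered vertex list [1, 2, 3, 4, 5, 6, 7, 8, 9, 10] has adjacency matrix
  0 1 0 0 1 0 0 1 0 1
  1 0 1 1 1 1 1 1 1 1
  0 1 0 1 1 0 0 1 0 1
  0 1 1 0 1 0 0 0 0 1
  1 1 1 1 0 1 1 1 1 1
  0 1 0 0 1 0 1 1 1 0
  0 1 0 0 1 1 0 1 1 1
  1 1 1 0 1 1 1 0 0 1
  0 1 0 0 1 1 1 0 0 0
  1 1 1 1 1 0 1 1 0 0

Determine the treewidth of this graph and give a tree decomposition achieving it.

Treewidth 4.
One such decomposition:
Bags: B1 = {2, 5, 7, 8, 10}  B2 = {2, 3, 5, 8, 10}  B3 = {2, 3, 4, 5, 10}  B4 = {2, 5, 6, 7, 8}  B5 = {1, 2, 5, 8, 10}  B6 = {2, 5, 6, 7, 9}
Tree: B1–B2, B2–B3, B1–B4, B2–B5, B4–B6

Every bag has size at most 5, so the width is 5 − 1 = 4 and tw(G) ≤ 4. On the other hand G contains the 5-clique {1, 2, 5, 8, 10}. A clique must lie in a single bag of any decomposition, so no decomposition can have width below 4. Combining the bounds, tw(G) = 4.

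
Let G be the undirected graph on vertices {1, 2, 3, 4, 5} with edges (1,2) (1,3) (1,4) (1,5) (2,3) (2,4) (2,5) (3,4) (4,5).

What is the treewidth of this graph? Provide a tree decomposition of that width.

Treewidth 3.
Bags: B1 = {1, 2, 4, 5}  B2 = {1, 2, 3, 4}
Tree: B1–B2

Each bag holds 4 vertices, so the decomposition has width 3, which upper-bounds the treewidth. For the lower bound, the 4 vertices {1, 2, 3, 4} are pairwise adjacent, and any tree decomposition puts a clique entirely inside one bag — forcing width ≥ 3. The upper and lower bounds meet at 3, so that is the treewidth.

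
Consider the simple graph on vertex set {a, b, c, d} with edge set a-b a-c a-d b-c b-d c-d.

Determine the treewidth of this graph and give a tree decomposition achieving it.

A single bag containing all 4 vertices is trivially a valid decomposition of width 3. On the other hand G contains the 4-clique {a, b, c, d}. A clique must lie in a single bag of any decomposition, so no decomposition can have width below 3. Therefore the treewidth is 3.

Treewidth 3.
Bags: B1 = {a, b, c, d}
Tree: (single bag)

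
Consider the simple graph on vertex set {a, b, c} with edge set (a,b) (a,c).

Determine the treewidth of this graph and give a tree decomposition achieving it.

Every bag has size at most 2, so the width is 2 − 1 = 1 and tw(G) ≤ 1. G has an edge, so its treewidth is at least 1. Therefore the treewidth is 1.

Treewidth 1.
One such decomposition:
Bags: B1 = {a, c}  B2 = {a, b}
Tree: B1–B2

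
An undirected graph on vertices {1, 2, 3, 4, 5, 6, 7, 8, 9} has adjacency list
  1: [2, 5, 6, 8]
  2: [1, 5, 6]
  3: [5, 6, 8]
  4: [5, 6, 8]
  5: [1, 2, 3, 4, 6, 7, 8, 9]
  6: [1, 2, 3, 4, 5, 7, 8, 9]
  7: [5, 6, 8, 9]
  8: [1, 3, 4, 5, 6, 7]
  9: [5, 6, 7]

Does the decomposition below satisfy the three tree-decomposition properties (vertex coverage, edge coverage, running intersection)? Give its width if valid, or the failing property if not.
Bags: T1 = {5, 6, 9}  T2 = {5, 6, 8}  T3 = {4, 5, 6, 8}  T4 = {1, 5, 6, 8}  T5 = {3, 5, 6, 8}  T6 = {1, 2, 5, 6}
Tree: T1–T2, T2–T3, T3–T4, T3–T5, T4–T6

No — vertex 7 appears in no bag.

A tree decomposition must satisfy three properties: every vertex lies in some bag; for every edge, both endpoints lie together in some bag; and for every vertex, the bags containing it form a connected subtree. Here vertex 7 appears in no bag, so the decomposition is invalid.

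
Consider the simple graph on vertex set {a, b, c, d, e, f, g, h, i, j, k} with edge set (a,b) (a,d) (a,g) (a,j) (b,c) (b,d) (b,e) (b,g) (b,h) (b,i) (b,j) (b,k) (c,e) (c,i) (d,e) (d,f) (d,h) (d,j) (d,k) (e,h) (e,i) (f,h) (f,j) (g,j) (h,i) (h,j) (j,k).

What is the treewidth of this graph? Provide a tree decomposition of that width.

Treewidth 3.
One such decomposition:
Bags: B1 = {b, d, h, j}  B2 = {b, d, e, h}  B3 = {b, e, h, i}  B4 = {b, d, j, k}  B5 = {a, b, d, j}  B6 = {a, b, g, j}  B7 = {d, f, h, j}  B8 = {b, c, e, i}
Tree: B1–B2, B2–B3, B1–B4, B1–B5, B5–B6, B1–B7, B3–B8

The largest bag has 4 vertices, giving width 3; this decomposition certifies tw(G) ≤ 3. On the other hand G contains the 4-clique {d, f, h, j}. A clique must lie in a single bag of any decomposition, so no decomposition can have width below 3. The upper and lower bounds meet at 3, so that is the treewidth.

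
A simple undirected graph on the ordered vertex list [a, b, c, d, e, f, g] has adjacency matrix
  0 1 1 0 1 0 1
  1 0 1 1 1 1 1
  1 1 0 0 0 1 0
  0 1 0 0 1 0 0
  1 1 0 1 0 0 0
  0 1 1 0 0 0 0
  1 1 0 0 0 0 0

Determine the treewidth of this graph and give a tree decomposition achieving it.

Treewidth 2.
One optimal decomposition is:
Bags: B1 = {a, b, c}  B2 = {a, b, g}  B3 = {a, b, e}  B4 = {b, d, e}  B5 = {b, c, f}
Tree: B1–B2, B1–B3, B3–B4, B1–B5

The largest bag has 3 vertices, giving width 2; this decomposition certifies tw(G) ≤ 2. For the lower bound, the 3 vertices {b, d, e} are pairwise adjacent, and any tree decomposition puts a clique entirely inside one bag — forcing width ≥ 2. Hence tw(G) = 2 exactly.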